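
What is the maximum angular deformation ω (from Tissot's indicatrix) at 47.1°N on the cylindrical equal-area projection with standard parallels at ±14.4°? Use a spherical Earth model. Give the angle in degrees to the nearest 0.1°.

For cylindrical equal-area with standard parallel φ₀, h = cos φ / cos φ₀ and k = cos φ₀ / cos φ, so h·k = 1.
At 47.1°: h = 0.7028, k = 1.423; principal scales a = 1.423, b = 0.7028.
sin(ω/2) = (a − b)/(a + b) = 0.7201/2.126 = 0.3388, so ω = 2 arcsin(0.3388) ≈ 39.6°.

39.6°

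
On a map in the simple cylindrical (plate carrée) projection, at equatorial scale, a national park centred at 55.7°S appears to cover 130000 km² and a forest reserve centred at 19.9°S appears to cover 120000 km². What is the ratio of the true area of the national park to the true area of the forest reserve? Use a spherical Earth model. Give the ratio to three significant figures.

Plate carrée has h = 1 and k = sec φ, giving areal scale sec φ; true area = (apparent area) · cos φ.
True area of national park: 130000 × cos(55.7°) = 130000 × 0.5635 = 73260 km².
True area of forest reserve: 120000 × cos(19.9°) = 120000 × 0.9403 = 112800 km².
Ratio = 73260 / 112800 ≈ 0.649.

0.649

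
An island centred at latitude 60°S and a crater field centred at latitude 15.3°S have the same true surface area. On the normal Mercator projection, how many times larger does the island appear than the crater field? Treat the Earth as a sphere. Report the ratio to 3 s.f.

3.72

On Mercator, area is exaggerated by sec²φ = 1/cos²φ.
At 60°: sec²(60°) = 1/0.5000² = 4.000.
At 15.3°: sec²(15.3°) = 1/0.9646² = 1.075.
Ratio = 4.000/1.075 = cos²(15.3°)/cos²(60°) ≈ 3.72.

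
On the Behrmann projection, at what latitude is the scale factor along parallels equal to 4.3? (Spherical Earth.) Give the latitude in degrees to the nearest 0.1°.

78.4°

The Behrmann projection is cylindrical equal-area with φ₀ = 30°. Cylindrical equal-area (φ₀ = 30°): h = cos φ / cos 30° along meridians, k = cos 30° / cos φ along parallels; h·k = 1.
k = cos φ₀ / cos φ = 4.3  ⇒  cos φ = cos 30° / 4.3 = 0.2014.
φ = arccos(0.2014) ≈ 78.4°.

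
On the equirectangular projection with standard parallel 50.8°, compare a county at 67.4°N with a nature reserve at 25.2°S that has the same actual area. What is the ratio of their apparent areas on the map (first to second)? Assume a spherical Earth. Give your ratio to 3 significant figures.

The equidistant cylindrical projection with φ₀ = 50.8° has h = 1 (meridians true) and k = cos φ₀ / cos φ along parallels.
Areal scale at 67.4°: h·k = 1.000 × 1.645 = 1.645.
Areal scale at 25.2°: h·k = 1.000 × 0.6985 = 0.6985.
Ratio = 1.645/0.6985 ≈ 2.35.

2.35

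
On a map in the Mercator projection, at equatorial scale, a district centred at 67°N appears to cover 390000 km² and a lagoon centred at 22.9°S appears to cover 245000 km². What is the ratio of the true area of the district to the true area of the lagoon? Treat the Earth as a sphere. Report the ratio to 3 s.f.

On Mercator the areal scale is sec²φ, so true area = apparent × cos²φ.
True area of district: 390000 × cos²(67°) = 390000 × 0.1527 = 59540 km².
True area of lagoon: 245000 × cos²(22.9°) = 245000 × 0.8486 = 207900 km².
Ratio = 59540 / 207900 ≈ 0.286.

0.286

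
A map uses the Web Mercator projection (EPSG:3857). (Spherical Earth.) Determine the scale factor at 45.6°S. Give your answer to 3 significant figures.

1.43

Mercator is conformal, so the point scale is isotropic: h = k = sec φ = 1/cos φ.
k = 1/cos 45.6° = 1/0.6997 = 1.429.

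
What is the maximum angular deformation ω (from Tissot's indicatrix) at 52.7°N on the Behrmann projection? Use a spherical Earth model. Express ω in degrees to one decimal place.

40.1°

The Behrmann projection is cylindrical equal-area with φ₀ = 30°. For cylindrical equal-area with standard parallel φ₀, h = cos φ / cos φ₀ and k = cos φ₀ / cos φ, so h·k = 1.
At 52.7°: h = 0.6997, k = 1.429; principal scales a = 1.429, b = 0.6997.
sin(ω/2) = (a − b)/(a + b) = 0.7294/2.129 = 0.3426, so ω = 2 arcsin(0.3426) ≈ 40.1°.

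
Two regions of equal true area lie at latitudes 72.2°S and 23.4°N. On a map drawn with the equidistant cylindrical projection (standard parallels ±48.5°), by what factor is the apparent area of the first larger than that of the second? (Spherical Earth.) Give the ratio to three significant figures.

3.00

With standard parallel φ₀ = 48.5°, the equirectangular projection gives x = Rλ cos φ₀, y = Rφ, so h = 1 and k = cos 48.5° / cos φ.
Areal scale at 72.2°: h·k = 1.000 × 2.168 = 2.168.
Areal scale at 23.4°: h·k = 1.000 × 0.7220 = 0.7220.
Ratio = 2.168/0.7220 ≈ 3.00.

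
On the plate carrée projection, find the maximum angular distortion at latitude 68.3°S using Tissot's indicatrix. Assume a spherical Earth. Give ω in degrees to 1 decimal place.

In the plate carrée (x = Rλ, y = Rφ), meridians are true-scale (h = 1) and parallels are stretched by k = sec φ.
At 68.3°: h = 1.000, k = 2.705; principal scales a = 2.705, b = 1.000.
sin(ω/2) = (a − b)/(a + b) = 1.705/3.705 = 0.4601, so ω = 2 arcsin(0.4601) ≈ 54.8°.

54.8°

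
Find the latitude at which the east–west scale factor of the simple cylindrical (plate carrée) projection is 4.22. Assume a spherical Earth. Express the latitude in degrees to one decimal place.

76.3°

Plate carrée: h = 1, k = sec φ along parallels.
sec φ = 4.22  ⇒  cos φ = 0.2370  ⇒  φ ≈ 76.3°.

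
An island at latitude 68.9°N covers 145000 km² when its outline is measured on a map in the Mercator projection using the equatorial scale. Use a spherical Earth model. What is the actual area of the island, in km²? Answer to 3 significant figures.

18800 km²

For Mercator, h = k = sec φ (a conformal cylindrical projection has a single point scale, 1/cos φ).
Areal scale = k² = sec²φ = 1/cos²(68.9°) = 1/0.3600² = 7.716.
True area = apparent / (areal scale) = 145000 / 7.716 ≈ 18800 km².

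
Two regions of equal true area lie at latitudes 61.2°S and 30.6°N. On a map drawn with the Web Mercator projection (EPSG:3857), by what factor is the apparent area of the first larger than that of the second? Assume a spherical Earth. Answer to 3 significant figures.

Mercator is conformal with k = sec φ, so areal scale = k² = sec²φ.
At 61.2°: sec²(61.2°) = 1/0.4818² = 4.309.
At 30.6°: sec²(30.6°) = 1/0.8607² = 1.350.
Ratio = 4.309/1.350 = cos²(30.6°)/cos²(61.2°) ≈ 3.19.

3.19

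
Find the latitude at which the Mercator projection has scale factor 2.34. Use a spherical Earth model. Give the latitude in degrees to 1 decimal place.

Mercator scale is k = sec φ = 1/cos φ.
1/cos φ = 2.34  ⇒  cos φ = 0.4274  ⇒  φ = arccos(0.4274) ≈ 64.7°.

64.7°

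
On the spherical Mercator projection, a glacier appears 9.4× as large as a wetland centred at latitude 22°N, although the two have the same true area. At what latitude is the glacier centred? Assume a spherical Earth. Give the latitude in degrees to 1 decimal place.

Mercator areal scale is sec²φ, so apparent-area ratio = sec²φ₁ / sec²φ₂ = cos²φ₂ / cos²φ₁.
cos²φ₂ / cos²φ₁ = 9.4  ⇒  cos φ₁ = cos 22° / √9.4 = 0.9272/3.066 = 0.3024.
φ₁ = arccos(0.3024) ≈ 72.4°.

72.4°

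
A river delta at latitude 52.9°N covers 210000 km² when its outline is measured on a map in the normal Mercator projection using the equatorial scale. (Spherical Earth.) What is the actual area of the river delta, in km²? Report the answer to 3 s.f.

The Mercator projection is conformal; its linear scale factor is the same in every direction and equals sec φ = 1/cos φ.
Areal scale = k² = sec²φ = 1/cos²(52.9°) = 1/0.6032² = 2.748.
True area = apparent / (areal scale) = 210000 / 2.748 ≈ 76400 km².

76400 km²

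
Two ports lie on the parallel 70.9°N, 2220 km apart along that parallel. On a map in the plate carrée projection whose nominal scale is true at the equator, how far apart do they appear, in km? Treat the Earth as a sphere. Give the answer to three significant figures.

Plate carrée maps x = Rλ, y = Rφ. The meridian scale is h = 1 and the parallel scale is k = 1/cos φ = sec φ.
Along the parallel, k = sec 70.9° = 1/0.3272 = 3.056.
Map distance = 2220 × 3.056 ≈ 6780 km.

6780 km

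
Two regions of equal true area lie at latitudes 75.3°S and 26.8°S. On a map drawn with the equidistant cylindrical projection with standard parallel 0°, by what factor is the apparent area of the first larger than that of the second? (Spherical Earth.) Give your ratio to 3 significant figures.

3.52

For the equirectangular projection with φ₀ = 0 (plate carrée), h = 1 along meridians and k = sec φ along parallels.
Areal scale at 75.3°: h·k = 1.000 × 3.941 = 3.941.
Areal scale at 26.8°: h·k = 1.000 × 1.120 = 1.120.
Ratio = 3.941/1.120 ≈ 3.52.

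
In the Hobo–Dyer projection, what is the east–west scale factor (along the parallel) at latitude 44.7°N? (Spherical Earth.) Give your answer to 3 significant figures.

1.12

Hobo–Dyer is a cylindrical equal-area projection with standard parallels at ±37.5°. For cylindrical equal-area with standard parallel φ₀, h = cos φ / cos φ₀ and k = cos φ₀ / cos φ, so h·k = 1.
k = cos 37.5° / cos 44.7° = 0.7934/0.7108 = 1.116.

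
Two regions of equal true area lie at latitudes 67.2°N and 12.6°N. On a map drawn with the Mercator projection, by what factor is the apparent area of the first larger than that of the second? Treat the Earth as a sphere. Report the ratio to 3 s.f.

6.34

Mercator is conformal with k = sec φ, so areal scale = k² = sec²φ.
At 67.2°: sec²(67.2°) = 1/0.3875² = 6.659.
At 12.6°: sec²(12.6°) = 1/0.9759² = 1.050.
Ratio = 6.659/1.050 = cos²(12.6°)/cos²(67.2°) ≈ 6.34.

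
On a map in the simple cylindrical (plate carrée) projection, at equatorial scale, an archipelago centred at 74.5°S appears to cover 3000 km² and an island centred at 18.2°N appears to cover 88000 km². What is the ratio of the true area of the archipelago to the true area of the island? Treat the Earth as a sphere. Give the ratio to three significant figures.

0.00959

On the plate carrée, areal scale = h·k = 1 × sec φ, so true area = apparent × cos φ.
True area of archipelago: 3000 × cos(74.5°) = 3000 × 0.2672 = 801.7 km².
True area of island: 88000 × cos(18.2°) = 88000 × 0.9500 = 83600 km².
Ratio = 801.7 / 83600 ≈ 0.00959.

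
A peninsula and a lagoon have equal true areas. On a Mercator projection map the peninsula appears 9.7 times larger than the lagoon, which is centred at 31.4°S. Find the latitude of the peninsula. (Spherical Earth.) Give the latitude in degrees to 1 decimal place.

74.1°

Mercator areal scale is sec²φ, so apparent-area ratio = sec²φ₁ / sec²φ₂ = cos²φ₂ / cos²φ₁.
cos²φ₂ / cos²φ₁ = 9.7  ⇒  cos φ₁ = cos 31.4° / √9.7 = 0.8536/3.114 = 0.2741.
φ₁ = arccos(0.2741) ≈ 74.1°.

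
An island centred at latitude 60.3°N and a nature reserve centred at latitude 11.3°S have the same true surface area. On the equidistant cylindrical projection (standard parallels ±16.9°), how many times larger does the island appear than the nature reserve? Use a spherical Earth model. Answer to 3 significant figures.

With standard parallel φ₀ = 16.9°, the equirectangular projection gives x = Rλ cos φ₀, y = Rφ, so h = 1 and k = cos 16.9° / cos φ.
Areal scale at 60.3°: h·k = 1.000 × 1.931 = 1.931.
Areal scale at 11.3°: h·k = 1.000 × 0.9757 = 0.9757.
Ratio = 1.931/0.9757 ≈ 1.98.

1.98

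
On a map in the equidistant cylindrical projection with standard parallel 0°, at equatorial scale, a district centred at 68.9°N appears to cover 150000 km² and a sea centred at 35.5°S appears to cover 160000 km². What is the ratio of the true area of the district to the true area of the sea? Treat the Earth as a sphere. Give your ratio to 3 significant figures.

On the plate carrée, areal scale = h·k = 1 × sec φ, so true area = apparent × cos φ.
True area of district: 150000 × cos(68.9°) = 150000 × 0.3600 = 54000 km².
True area of sea: 160000 × cos(35.5°) = 160000 × 0.8141 = 130300 km².
Ratio = 54000 / 130300 ≈ 0.415.

0.415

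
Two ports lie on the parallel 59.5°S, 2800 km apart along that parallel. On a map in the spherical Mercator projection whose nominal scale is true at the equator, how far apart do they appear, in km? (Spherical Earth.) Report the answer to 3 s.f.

Mercator is conformal, so the point scale is isotropic: h = k = sec φ = 1/cos φ.
Along the parallel, k = sec 59.5° = 1/0.5075 = 1.970.
Map distance = 2800 × 1.970 ≈ 5520 km.

5520 km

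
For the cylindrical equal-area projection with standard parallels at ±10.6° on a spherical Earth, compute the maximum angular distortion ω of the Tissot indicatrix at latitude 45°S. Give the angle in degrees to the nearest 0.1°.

37.1°

Cylindrical equal-area (φ₀ = 10.6°): h = cos φ / cos 10.6° along meridians, k = cos 10.6° / cos φ along parallels; h·k = 1.
At 45°: h = 0.7194, k = 1.390; principal scales a = 1.390, b = 0.7194.
sin(ω/2) = (a − b)/(a + b) = 0.6707/2.109 = 0.3179, so ω = 2 arcsin(0.3179) ≈ 37.1°.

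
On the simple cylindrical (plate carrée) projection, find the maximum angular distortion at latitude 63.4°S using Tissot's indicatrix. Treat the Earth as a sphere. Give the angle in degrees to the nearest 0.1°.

Plate carrée maps x = Rλ, y = Rφ. The meridian scale is h = 1 and the parallel scale is k = 1/cos φ = sec φ.
At 63.4°: h = 1.000, k = 2.233; principal scales a = 2.233, b = 1.000.
sin(ω/2) = (a − b)/(a + b) = 1.233/3.233 = 0.3814, so ω = 2 arcsin(0.3814) ≈ 44.8°.

44.8°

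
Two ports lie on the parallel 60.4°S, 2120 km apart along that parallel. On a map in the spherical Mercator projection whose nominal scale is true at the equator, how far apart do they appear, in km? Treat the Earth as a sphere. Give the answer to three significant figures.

4290 km

For Mercator, h = k = sec φ (a conformal cylindrical projection has a single point scale, 1/cos φ).
Along the parallel, k = sec 60.4° = 1/0.4939 = 2.025.
Map distance = 2120 × 2.025 ≈ 4290 km.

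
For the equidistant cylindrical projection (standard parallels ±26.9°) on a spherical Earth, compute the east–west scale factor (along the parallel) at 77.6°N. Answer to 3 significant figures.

4.15

In the equirectangular projection with standard parallel φ₀ = 26.9° (x = Rλ cos φ₀, y = Rφ), meridians are true-scale (h = 1) and the parallel scale is k = cos φ₀ / cos φ.
k = cos 26.9° / cos 77.6° = 0.8918/0.2147 = 4.153.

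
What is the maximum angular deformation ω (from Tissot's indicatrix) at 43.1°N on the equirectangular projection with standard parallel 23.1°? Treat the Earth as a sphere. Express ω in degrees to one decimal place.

The equidistant cylindrical projection with φ₀ = 23.1° has h = 1 (meridians true) and k = cos φ₀ / cos φ along parallels.
At 43.1°: h = 1.000, k = 1.260; principal scales a = 1.260, b = 1.000.
sin(ω/2) = (a − b)/(a + b) = 0.2597/2.260 = 0.1149, so ω = 2 arcsin(0.1149) ≈ 13.2°.

13.2°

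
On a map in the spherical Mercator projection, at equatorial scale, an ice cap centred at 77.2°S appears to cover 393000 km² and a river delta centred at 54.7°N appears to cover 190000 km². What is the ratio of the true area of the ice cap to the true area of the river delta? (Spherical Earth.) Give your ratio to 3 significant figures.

0.304

On Mercator the areal scale is sec²φ, so true area = apparent × cos²φ.
True area of ice cap: 393000 × cos²(77.2°) = 393000 × 0.04908 = 19290 km².
True area of river delta: 190000 × cos²(54.7°) = 190000 × 0.3339 = 63440 km².
Ratio = 19290 / 63440 ≈ 0.304.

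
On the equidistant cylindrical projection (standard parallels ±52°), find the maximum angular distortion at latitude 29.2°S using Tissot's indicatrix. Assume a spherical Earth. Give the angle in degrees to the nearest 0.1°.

19.9°

The equidistant cylindrical projection with φ₀ = 52° has h = 1 (meridians true) and k = cos φ₀ / cos φ along parallels.
At 29.2°: h = 1.000, k = 0.7053; principal scales a = 1.000, b = 0.7053.
sin(ω/2) = (a − b)/(a + b) = 0.2947/1.705 = 0.1728, so ω = 2 arcsin(0.1728) ≈ 19.9°.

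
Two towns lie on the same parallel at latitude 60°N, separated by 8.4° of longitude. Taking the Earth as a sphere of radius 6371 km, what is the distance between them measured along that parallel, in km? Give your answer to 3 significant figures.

467 km

Arc length along a parallel = R cos φ · Δλ (with Δλ in radians).
= 6371 × cos 60° × (8.4° × π/180) = 6371 × 0.5000 × 0.1466 ≈ 467 km.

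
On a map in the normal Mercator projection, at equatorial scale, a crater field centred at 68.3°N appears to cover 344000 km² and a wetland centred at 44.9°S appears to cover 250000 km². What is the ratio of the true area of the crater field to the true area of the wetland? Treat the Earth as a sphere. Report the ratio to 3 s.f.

On Mercator the areal scale is sec²φ, so true area = apparent × cos²φ.
True area of crater field: 344000 × cos²(68.3°) = 344000 × 0.1367 = 47030 km².
True area of wetland: 250000 × cos²(44.9°) = 250000 × 0.5017 = 125400 km².
Ratio = 47030 / 125400 ≈ 0.375.

0.375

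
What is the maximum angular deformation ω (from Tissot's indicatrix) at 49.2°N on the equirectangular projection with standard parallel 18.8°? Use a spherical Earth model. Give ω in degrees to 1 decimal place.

With standard parallel φ₀ = 18.8°, the equirectangular projection gives x = Rλ cos φ₀, y = Rφ, so h = 1 and k = cos 18.8° / cos φ.
At 49.2°: h = 1.000, k = 1.449; principal scales a = 1.449, b = 1.000.
sin(ω/2) = (a − b)/(a + b) = 0.4488/2.449 = 0.1833, so ω = 2 arcsin(0.1833) ≈ 21.1°.

21.1°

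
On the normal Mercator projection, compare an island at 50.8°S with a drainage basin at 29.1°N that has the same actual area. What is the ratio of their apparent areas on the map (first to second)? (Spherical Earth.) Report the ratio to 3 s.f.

1.91

On Mercator, area is exaggerated by sec²φ = 1/cos²φ.
At 50.8°: sec²(50.8°) = 1/0.6320² = 2.503.
At 29.1°: sec²(29.1°) = 1/0.8738² = 1.310.
Ratio = 2.503/1.310 = cos²(29.1°)/cos²(50.8°) ≈ 1.91.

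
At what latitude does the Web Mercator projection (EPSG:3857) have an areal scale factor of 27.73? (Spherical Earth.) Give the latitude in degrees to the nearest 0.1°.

79.1°

Mercator areal scale is sec²φ.
sec²φ = 27.73  ⇒  cos²φ = 0.03606  ⇒  cos φ = 0.1899.
φ = arccos(0.1899) ≈ 79.1°.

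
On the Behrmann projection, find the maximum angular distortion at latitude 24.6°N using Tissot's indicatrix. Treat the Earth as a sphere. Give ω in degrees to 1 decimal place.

5.6°

Behrmann is a cylindrical equal-area projection with standard parallels at ±30°. A cylindrical equal-area projection with standard parallel φ₀ has meridian scale h = cos φ / cos φ₀ and parallel scale k = cos φ₀ / cos φ (so areas are preserved, h·k = 1).
At 24.6°: h = 1.050, k = 0.9525; principal scales a = 1.050, b = 0.9525.
sin(ω/2) = (a − b)/(a + b) = 0.09742/2.002 = 0.04865, so ω = 2 arcsin(0.04865) ≈ 5.6°.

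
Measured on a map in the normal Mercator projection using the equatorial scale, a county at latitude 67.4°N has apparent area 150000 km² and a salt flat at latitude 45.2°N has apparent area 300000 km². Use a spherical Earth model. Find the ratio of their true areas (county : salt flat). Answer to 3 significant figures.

0.149

Mercator's areal exaggeration is sec²φ; hence true area = (apparent area) · cos²φ.
True area of county: 150000 × cos²(67.4°) = 150000 × 0.1477 = 22150 km².
True area of salt flat: 300000 × cos²(45.2°) = 300000 × 0.4965 = 149000 km².
Ratio = 22150 / 149000 ≈ 0.149.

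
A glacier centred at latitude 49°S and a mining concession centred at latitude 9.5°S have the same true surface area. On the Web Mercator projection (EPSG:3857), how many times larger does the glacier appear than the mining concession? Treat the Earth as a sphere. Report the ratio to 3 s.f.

2.26

Mercator areal scale is sec²φ.
At 49°: sec²(49°) = 1/0.6561² = 2.323.
At 9.5°: sec²(9.5°) = 1/0.9863² = 1.028.
Ratio = 2.323/1.028 = cos²(9.5°)/cos²(49°) ≈ 2.26.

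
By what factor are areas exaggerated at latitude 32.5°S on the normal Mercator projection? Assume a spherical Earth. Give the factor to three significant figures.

Mercator is conformal, so the point scale is isotropic: h = k = sec φ = 1/cos φ.
Areal scale = k² = sec²φ = 1/cos²(32.5°) = 1/0.8434² = 1.406.

1.41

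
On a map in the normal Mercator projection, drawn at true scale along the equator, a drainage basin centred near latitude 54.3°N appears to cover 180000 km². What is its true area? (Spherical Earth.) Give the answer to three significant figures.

61300 km²

For Mercator, h = k = sec φ (a conformal cylindrical projection has a single point scale, 1/cos φ).
Areal scale = k² = sec²φ = 1/cos²(54.3°) = 1/0.5835² = 2.937.
True area = apparent / (areal scale) = 180000 / 2.937 ≈ 61300 km².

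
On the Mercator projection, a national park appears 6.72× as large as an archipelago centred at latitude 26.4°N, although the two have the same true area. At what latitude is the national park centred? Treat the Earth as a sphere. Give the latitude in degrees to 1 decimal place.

Mercator areal scale is sec²φ, so apparent-area ratio = sec²φ₁ / sec²φ₂ = cos²φ₂ / cos²φ₁.
cos²φ₂ / cos²φ₁ = 6.72  ⇒  cos φ₁ = cos 26.4° / √6.72 = 0.8957/2.592 = 0.3455.
φ₁ = arccos(0.3455) ≈ 69.8°.

69.8°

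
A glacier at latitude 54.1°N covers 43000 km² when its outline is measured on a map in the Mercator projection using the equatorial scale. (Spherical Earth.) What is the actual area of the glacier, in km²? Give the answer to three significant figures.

14800 km²

The Mercator projection is conformal; its linear scale factor is the same in every direction and equals sec φ = 1/cos φ.
Areal scale = k² = sec²φ = 1/cos²(54.1°) = 1/0.5864² = 2.908.
True area = apparent / (areal scale) = 43000 / 2.908 ≈ 14800 km².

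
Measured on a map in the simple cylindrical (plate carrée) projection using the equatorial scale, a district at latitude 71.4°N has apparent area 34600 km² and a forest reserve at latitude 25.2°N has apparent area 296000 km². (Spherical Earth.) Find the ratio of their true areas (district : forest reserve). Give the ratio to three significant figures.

Plate carrée has h = 1 and k = sec φ, giving areal scale sec φ; true area = (apparent area) · cos φ.
True area of district: 34600 × cos(71.4°) = 34600 × 0.3190 = 11040 km².
True area of forest reserve: 296000 × cos(25.2°) = 296000 × 0.9048 = 267800 km².
Ratio = 11040 / 267800 ≈ 0.0412.

0.0412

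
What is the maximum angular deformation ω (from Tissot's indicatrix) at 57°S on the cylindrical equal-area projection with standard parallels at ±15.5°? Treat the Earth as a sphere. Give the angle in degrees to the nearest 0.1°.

62.1°

A cylindrical equal-area projection with standard parallel φ₀ has meridian scale h = cos φ / cos φ₀ and parallel scale k = cos φ₀ / cos φ (so areas are preserved, h·k = 1).
At 57°: h = 0.5652, k = 1.769; principal scales a = 1.769, b = 0.5652.
sin(ω/2) = (a − b)/(a + b) = 1.204/2.334 = 0.5158, so ω = 2 arcsin(0.5158) ≈ 62.1°.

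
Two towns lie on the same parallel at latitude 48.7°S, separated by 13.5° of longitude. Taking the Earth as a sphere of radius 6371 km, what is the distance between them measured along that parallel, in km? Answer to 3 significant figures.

Arc length along a parallel = R cos φ · Δλ (with Δλ in radians).
= 6371 × cos 48.7° × (13.5° × π/180) = 6371 × 0.6600 × 0.2356 ≈ 991 km.

991 km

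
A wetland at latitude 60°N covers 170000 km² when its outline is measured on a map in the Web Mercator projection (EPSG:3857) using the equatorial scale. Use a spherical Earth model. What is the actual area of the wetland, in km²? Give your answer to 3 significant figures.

42500 km²

Mercator is conformal, so the point scale is isotropic: h = k = sec φ = 1/cos φ.
Areal scale = k² = sec²φ = 1/cos²(60°) = 1/0.5000² = 4.000.
True area = apparent / (areal scale) = 170000 / 4.000 ≈ 42500 km².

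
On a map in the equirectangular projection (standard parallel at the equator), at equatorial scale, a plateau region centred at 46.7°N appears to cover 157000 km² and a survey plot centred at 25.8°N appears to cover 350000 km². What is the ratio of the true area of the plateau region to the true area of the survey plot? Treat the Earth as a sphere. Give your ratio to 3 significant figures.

0.342

On the plate carrée, areal scale = h·k = 1 × sec φ, so true area = apparent × cos φ.
True area of plateau region: 157000 × cos(46.7°) = 157000 × 0.6858 = 107700 km².
True area of survey plot: 350000 × cos(25.8°) = 350000 × 0.9003 = 315100 km².
Ratio = 107700 / 315100 ≈ 0.342.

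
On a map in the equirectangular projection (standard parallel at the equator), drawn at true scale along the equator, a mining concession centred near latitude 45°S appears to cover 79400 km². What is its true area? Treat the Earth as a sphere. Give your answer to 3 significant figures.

In the plate carrée (x = Rλ, y = Rφ), meridians are true-scale (h = 1) and parallels are stretched by k = sec φ.
Areal scale = h·k = 1 × sec φ; at 45°, h = 1.000, k = 1.414, so h·k = 1.414.
True area = apparent / (areal scale) = 79400 / 1.414 ≈ 56100 km².

56100 km²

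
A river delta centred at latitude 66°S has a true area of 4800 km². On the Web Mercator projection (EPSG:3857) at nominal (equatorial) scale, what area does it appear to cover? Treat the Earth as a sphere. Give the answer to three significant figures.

29000 km²

For Mercator, h = k = sec φ (a conformal cylindrical projection has a single point scale, 1/cos φ).
Areal scale = k² = sec²φ = 1/cos²(66°) = 1/0.4067² = 6.045.
Apparent area = 4800 × 6.045 ≈ 29000 km².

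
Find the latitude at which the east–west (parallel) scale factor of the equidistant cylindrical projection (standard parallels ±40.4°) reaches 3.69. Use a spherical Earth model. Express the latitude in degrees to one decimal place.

78.1°

The equidistant cylindrical projection with φ₀ = 40.4° has h = 1 (meridians true) and k = cos φ₀ / cos φ along parallels.
k = cos φ₀ / cos φ = 3.69  ⇒  cos φ = cos 40.4° / 3.69 = 0.2064.
φ = arccos(0.2064) ≈ 78.1°.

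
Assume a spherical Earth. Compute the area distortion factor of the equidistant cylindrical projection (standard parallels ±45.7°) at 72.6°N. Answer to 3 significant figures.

2.34

In the equirectangular projection with standard parallel φ₀ = 45.7° (x = Rλ cos φ₀, y = Rφ), meridians are true-scale (h = 1) and the parallel scale is k = cos φ₀ / cos φ.
Areal scale = h·k = 1 × cos φ₀ / cos φ; at 72.6°, h = 1.000, k = 2.336, so h·k = 2.336.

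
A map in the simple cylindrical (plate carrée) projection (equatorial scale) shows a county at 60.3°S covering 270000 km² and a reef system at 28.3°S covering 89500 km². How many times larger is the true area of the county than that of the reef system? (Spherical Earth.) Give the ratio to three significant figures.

1.70

On the plate carrée, areal scale = h·k = 1 × sec φ, so true area = apparent × cos φ.
True area of county: 270000 × cos(60.3°) = 270000 × 0.4955 = 133800 km².
True area of reef system: 89500 × cos(28.3°) = 89500 × 0.8805 = 78800 km².
Ratio = 133800 / 78800 ≈ 1.70.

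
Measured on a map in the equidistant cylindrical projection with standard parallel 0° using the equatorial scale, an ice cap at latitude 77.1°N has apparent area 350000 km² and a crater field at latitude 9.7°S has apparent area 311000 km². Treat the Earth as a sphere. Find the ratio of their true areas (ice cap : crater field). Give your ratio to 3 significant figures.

Plate carrée has h = 1 and k = sec φ, giving areal scale sec φ; true area = (apparent area) · cos φ.
True area of ice cap: 350000 × cos(77.1°) = 350000 × 0.2233 = 78140 km².
True area of crater field: 311000 × cos(9.7°) = 311000 × 0.9857 = 306600 km².
Ratio = 78140 / 306600 ≈ 0.255.

0.255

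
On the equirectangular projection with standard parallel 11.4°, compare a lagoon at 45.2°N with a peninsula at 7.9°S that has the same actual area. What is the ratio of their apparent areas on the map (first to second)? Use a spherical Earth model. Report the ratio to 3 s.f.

The equidistant cylindrical projection with φ₀ = 11.4° has h = 1 (meridians true) and k = cos φ₀ / cos φ along parallels.
Areal scale at 45.2°: h·k = 1.000 × 1.391 = 1.391.
Areal scale at 7.9°: h·k = 1.000 × 0.9897 = 0.9897.
Ratio = 1.391/0.9897 ≈ 1.41.

1.41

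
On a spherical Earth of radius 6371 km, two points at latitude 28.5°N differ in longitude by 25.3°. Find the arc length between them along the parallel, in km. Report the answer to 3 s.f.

Arc length along a parallel = R cos φ · Δλ (with Δλ in radians).
= 6371 × cos 28.5° × (25.3° × π/180) = 6371 × 0.8788 × 0.4416 ≈ 2470 km.

2470 km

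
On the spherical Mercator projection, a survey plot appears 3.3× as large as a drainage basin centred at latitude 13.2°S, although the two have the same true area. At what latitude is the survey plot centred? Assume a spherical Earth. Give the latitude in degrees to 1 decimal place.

57.6°

On Mercator, (apparent₁)/(apparent₂) = sec²φ₁ / sec²φ₂ when true areas are equal.
cos²φ₂ / cos²φ₁ = 3.3  ⇒  cos φ₁ = cos 13.2° / √3.3 = 0.9736/1.817 = 0.5359.
φ₁ = arccos(0.5359) ≈ 57.6°.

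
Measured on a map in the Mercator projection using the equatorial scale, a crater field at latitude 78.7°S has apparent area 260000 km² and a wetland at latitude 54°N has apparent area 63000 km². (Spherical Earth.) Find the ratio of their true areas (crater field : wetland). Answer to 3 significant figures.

0.459

Mercator's areal exaggeration is sec²φ; hence true area = (apparent area) · cos²φ.
True area of crater field: 260000 × cos²(78.7°) = 260000 × 0.03839 = 9983 km².
True area of wetland: 63000 × cos²(54°) = 63000 × 0.3455 = 21770 km².
Ratio = 9983 / 21770 ≈ 0.459.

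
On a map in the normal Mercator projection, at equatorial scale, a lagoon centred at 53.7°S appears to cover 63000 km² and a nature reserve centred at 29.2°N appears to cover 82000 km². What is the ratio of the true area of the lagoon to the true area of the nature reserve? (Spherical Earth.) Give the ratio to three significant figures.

Mercator's areal exaggeration is sec²φ; hence true area = (apparent area) · cos²φ.
True area of lagoon: 63000 × cos²(53.7°) = 63000 × 0.3505 = 22080 km².
True area of nature reserve: 82000 × cos²(29.2°) = 82000 × 0.7620 = 62480 km².
Ratio = 22080 / 62480 ≈ 0.353.

0.353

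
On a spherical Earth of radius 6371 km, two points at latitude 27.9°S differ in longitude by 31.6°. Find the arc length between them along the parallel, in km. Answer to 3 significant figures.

Arc length along a parallel = R cos φ · Δλ (with Δλ in radians).
= 6371 × cos 27.9° × (31.6° × π/180) = 6371 × 0.8838 × 0.5515 ≈ 3110 km.

3110 km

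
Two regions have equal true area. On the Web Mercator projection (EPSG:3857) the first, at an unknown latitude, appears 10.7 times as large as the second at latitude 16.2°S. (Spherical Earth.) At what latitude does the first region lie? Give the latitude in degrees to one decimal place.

72.9°

For equal true areas on Mercator, apparent areas scale as sec²φ, so the ratio is cos²φ₂ / cos²φ₁.
cos²φ₂ / cos²φ₁ = 10.7  ⇒  cos φ₁ = cos 16.2° / √10.7 = 0.9603/3.271 = 0.2936.
φ₁ = arccos(0.2936) ≈ 72.9°.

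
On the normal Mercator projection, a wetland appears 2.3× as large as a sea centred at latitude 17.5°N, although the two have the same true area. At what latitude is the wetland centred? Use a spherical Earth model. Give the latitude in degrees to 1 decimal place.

Mercator areal scale is sec²φ, so apparent-area ratio = sec²φ₁ / sec²φ₂ = cos²φ₂ / cos²φ₁.
cos²φ₂ / cos²φ₁ = 2.3  ⇒  cos φ₁ = cos 17.5° / √2.3 = 0.9537/1.517 = 0.6289.
φ₁ = arccos(0.6289) ≈ 51.0°.

51.0°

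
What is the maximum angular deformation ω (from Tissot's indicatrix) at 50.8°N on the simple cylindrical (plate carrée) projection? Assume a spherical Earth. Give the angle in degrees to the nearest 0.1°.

Plate carrée maps x = Rλ, y = Rφ. The meridian scale is h = 1 and the parallel scale is k = 1/cos φ = sec φ.
At 50.8°: h = 1.000, k = 1.582; principal scales a = 1.582, b = 1.000.
sin(ω/2) = (a − b)/(a + b) = 0.5822/2.582 = 0.2255, so ω = 2 arcsin(0.2255) ≈ 26.1°.

26.1°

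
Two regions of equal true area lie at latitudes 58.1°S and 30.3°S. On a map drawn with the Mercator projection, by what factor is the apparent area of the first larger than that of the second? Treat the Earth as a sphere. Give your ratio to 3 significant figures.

Mercator is conformal with k = sec φ, so areal scale = k² = sec²φ.
At 58.1°: sec²(58.1°) = 1/0.5284² = 3.581.
At 30.3°: sec²(30.3°) = 1/0.8634² = 1.341.
Ratio = 3.581/1.341 = cos²(30.3°)/cos²(58.1°) ≈ 2.67.

2.67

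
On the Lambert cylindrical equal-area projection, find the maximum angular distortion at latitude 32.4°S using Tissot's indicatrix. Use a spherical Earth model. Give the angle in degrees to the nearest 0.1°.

19.3°

The Lambert cylindrical equal-area projection is the cylindrical equal-area projection with its standard parallel at the equator (φ₀ = 0). A cylindrical equal-area projection with standard parallel φ₀ has meridian scale h = cos φ / cos φ₀ and parallel scale k = cos φ₀ / cos φ (so areas are preserved, h·k = 1).
At 32.4°: h = 0.8443, k = 1.184; principal scales a = 1.184, b = 0.8443.
sin(ω/2) = (a − b)/(a + b) = 0.3400/2.029 = 0.1676, so ω = 2 arcsin(0.1676) ≈ 19.3°.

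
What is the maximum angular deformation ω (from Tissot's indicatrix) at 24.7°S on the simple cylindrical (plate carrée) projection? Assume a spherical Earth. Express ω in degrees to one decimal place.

For the equirectangular projection with φ₀ = 0 (plate carrée), h = 1 along meridians and k = sec φ along parallels.
At 24.7°: h = 1.000, k = 1.101; principal scales a = 1.101, b = 1.000.
sin(ω/2) = (a − b)/(a + b) = 0.1007/2.101 = 0.04794, so ω = 2 arcsin(0.04794) ≈ 5.5°.

5.5°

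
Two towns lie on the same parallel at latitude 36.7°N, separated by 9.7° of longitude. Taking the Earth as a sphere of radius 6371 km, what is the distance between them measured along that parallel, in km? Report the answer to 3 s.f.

865 km

Arc length along a parallel = R cos φ · Δλ (with Δλ in radians).
= 6371 × cos 36.7° × (9.7° × π/180) = 6371 × 0.8018 × 0.1693 ≈ 865 km.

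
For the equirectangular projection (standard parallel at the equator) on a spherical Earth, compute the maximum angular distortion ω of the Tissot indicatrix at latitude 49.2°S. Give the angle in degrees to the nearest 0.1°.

For the equirectangular projection with φ₀ = 0 (plate carrée), h = 1 along meridians and k = sec φ along parallels.
At 49.2°: h = 1.000, k = 1.530; principal scales a = 1.530, b = 1.000.
sin(ω/2) = (a − b)/(a + b) = 0.5304/2.530 = 0.2096, so ω = 2 arcsin(0.2096) ≈ 24.2°.

24.2°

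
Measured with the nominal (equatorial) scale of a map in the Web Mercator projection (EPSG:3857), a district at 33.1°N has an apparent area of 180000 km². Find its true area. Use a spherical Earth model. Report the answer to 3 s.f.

126000 km²

The Mercator projection is conformal; its linear scale factor is the same in every direction and equals sec φ = 1/cos φ.
Areal scale = k² = sec²φ = 1/cos²(33.1°) = 1/0.8377² = 1.425.
True area = apparent / (areal scale) = 180000 / 1.425 ≈ 126000 km².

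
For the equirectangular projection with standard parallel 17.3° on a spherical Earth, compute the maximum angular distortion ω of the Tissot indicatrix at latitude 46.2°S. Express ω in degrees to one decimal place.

The equidistant cylindrical projection with φ₀ = 17.3° has h = 1 (meridians true) and k = cos φ₀ / cos φ along parallels.
At 46.2°: h = 1.000, k = 1.379; principal scales a = 1.379, b = 1.000.
sin(ω/2) = (a − b)/(a + b) = 0.3794/2.379 = 0.1595, so ω = 2 arcsin(0.1595) ≈ 18.4°.

18.4°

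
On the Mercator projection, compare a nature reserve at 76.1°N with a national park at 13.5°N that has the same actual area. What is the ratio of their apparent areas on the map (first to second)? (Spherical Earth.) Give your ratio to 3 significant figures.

Mercator areal scale is sec²φ.
At 76.1°: sec²(76.1°) = 1/0.2402² = 17.33.
At 13.5°: sec²(13.5°) = 1/0.9724² = 1.058.
Ratio = 17.33/1.058 = cos²(13.5°)/cos²(76.1°) ≈ 16.4.

16.4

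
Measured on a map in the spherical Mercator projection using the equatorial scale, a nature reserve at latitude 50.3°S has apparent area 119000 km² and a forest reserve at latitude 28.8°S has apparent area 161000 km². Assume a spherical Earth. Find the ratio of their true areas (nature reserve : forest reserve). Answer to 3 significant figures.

On Mercator the areal scale is sec²φ, so true area = apparent × cos²φ.
True area of nature reserve: 119000 × cos²(50.3°) = 119000 × 0.4080 = 48550 km².
True area of forest reserve: 161000 × cos²(28.8°) = 161000 × 0.7679 = 123600 km².
Ratio = 48550 / 123600 ≈ 0.393.

0.393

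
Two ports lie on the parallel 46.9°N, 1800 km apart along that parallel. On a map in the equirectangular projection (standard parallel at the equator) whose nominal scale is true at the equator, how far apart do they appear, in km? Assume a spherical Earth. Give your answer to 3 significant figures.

2630 km

Plate carrée maps x = Rλ, y = Rφ. The meridian scale is h = 1 and the parallel scale is k = 1/cos φ = sec φ.
Along the parallel, k = sec 46.9° = 1/0.6833 = 1.464.
Map distance = 1800 × 1.464 ≈ 2630 km.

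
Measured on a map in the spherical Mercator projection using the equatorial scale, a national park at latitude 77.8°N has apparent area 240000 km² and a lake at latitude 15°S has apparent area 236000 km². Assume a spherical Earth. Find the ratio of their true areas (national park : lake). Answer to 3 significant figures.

Mercator's areal exaggeration is sec²φ; hence true area = (apparent area) · cos²φ.
True area of national park: 240000 × cos²(77.8°) = 240000 × 0.04466 = 10720 km².
True area of lake: 236000 × cos²(15°) = 236000 × 0.9330 = 220200 km².
Ratio = 10720 / 220200 ≈ 0.0487.

0.0487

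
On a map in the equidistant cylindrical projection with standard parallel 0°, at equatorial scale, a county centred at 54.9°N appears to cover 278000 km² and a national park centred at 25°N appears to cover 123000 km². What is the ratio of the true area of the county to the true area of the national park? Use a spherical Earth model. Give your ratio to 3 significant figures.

1.43

On the plate carrée, areal scale = h·k = 1 × sec φ, so true area = apparent × cos φ.
True area of county: 278000 × cos(54.9°) = 278000 × 0.5750 = 159900 km².
True area of national park: 123000 × cos(25°) = 123000 × 0.9063 = 111500 km².
Ratio = 159900 / 111500 ≈ 1.43.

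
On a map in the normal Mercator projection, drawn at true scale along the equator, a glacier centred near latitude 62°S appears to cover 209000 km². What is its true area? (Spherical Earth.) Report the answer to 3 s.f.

Mercator is conformal, so the point scale is isotropic: h = k = sec φ = 1/cos φ.
Areal scale = k² = sec²φ = 1/cos²(62°) = 1/0.4695² = 4.537.
True area = apparent / (areal scale) = 209000 / 4.537 ≈ 46100 km².

46100 km²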